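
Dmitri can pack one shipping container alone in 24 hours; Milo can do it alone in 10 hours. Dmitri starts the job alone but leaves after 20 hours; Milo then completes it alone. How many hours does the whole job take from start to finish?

65/3 hours

In 20 hours Dmitri does 20/24 = 5/6 of the job, leaving 1/6.
Milo works at 1/10 per hour, so finishing takes 1/6 ÷ 1/10 = 5/3 hours.
Total time = 20 + 5/3 = 65/3 hours.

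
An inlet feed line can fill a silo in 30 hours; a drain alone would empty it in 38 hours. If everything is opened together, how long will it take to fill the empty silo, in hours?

285/2 hours

Net rate = 1/30 − 1/38 = (19 − 15)/570 = 4/570 = 2/285 per hour.
Filling time = 1 ÷ (2/285) = 285/2 hours.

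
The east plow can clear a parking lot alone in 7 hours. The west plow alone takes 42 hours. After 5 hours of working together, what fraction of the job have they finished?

Combined rate: 1/7 + 1/42 = (6 + 1)/42 = 7/42 = 1/6 per hour.
In 5 hours they complete 5·1/6 = 5/6 of the job.

5/6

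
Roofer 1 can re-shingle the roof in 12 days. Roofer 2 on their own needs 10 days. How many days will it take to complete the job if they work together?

With two workers the combined time is the product over the sum: 12·10/(12+10) = 120/22 = 60/11 days.

60/11 days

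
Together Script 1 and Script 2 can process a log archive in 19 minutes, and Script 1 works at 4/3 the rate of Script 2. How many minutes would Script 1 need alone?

Let Script 2's rate be r; then Script 1's rate is (4/3)r, so together (4/3 + 1)r = (7/3)r = 1/19.
Thus r = 3/133 per minute.
Script 2 alone: 133/3 minutes; Script 1 alone: 133/4 minutes.

133/4 minutes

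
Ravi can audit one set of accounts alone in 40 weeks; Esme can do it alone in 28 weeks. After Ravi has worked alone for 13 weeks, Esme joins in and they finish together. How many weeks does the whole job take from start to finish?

In 13 weeks Ravi does 13/40 of the job, leaving 27/40.
Ravi and Esme together work at 17/280 per week, so finishing takes 27/40 ÷ 17/280 = 189/17 weeks.
Total time = 13 + 189/17 = 410/17 weeks.

410/17 weeks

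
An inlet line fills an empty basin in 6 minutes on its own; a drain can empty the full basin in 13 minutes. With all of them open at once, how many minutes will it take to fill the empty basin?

78/7 minutes

Net rate = 1/6 − 1/13 = (13 − 6)/78 = 7/78 per minute.
Filling time = 1 ÷ (7/78) = 78/7 minutes.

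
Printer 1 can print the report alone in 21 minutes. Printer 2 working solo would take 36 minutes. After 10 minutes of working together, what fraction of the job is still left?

Combined rate: 1/21 + 1/36 = (12 + 7)/252 = 19/252 per minute.
In 10 minutes they complete 10·19/252 = 95/126 of the job.
So 31/126 remains.

31/126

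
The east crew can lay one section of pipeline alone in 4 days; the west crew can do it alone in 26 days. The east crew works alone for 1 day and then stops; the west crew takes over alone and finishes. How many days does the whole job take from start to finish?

41/2 days

In 1 day the east crew does 1/4 of the job, leaving 3/4.
The west crew works at 1/26 per day, so finishing takes 3/4 ÷ 1/26 = 39/2 days.
Total time = 1 + 39/2 = 41/2 days.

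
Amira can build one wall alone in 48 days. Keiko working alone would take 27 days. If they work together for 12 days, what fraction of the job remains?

Combined rate: 1/48 + 1/27 = (9 + 16)/432 = 25/432 per day.
In 12 days they complete 12·25/432 = 25/36 of the job.
So 11/36 remains.

11/36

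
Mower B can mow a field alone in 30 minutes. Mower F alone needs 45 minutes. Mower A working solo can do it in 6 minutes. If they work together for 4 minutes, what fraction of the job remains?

1/9

Combined rate: 1/30 + 1/45 + 1/6 = (3 + 2 + 15)/90 = 20/90 = 2/9 per minute.
In 4 minutes they complete 4·2/9 = 8/9 of the job.
So 1/9 remains.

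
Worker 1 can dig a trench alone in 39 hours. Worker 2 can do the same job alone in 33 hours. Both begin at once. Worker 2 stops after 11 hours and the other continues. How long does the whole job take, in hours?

In the first 11 hours the combined rate is 8/143, so 8/13 of the job is done, leaving 5/13.
After Worker 2 leaves the rate is 1/39 per hour; the remaining 5/13 takes 15 hours.
Total = 11 + 15 = 26 hours.

26 hours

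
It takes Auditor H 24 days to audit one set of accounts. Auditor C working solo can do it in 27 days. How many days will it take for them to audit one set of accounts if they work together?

216/17 days

Combined rate: 1/24 + 1/27 = (9 + 8)/216 = 17/216 per day.
Time = 1 ÷ (17/216) = 216/17 days.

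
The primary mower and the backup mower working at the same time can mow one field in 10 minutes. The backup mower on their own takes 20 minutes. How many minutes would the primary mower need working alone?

Combined rate is 1/10 per minute.
Known contribution: 1/20 per minute.
So the primary mower's rate is 1/10 − 1/20 = 1/20, meaning 20 minutes alone.

20 minutes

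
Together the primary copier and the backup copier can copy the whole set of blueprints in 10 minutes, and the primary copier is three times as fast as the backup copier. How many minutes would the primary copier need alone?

Let the backup copier's rate be r; then the primary copier's rate is 3r, so together (3 + 1)r = 4r = 1/10.
Thus r = 1/40 per minute.
The backup copier alone: 40 minutes; the primary copier alone: 40/3 minutes.

40/3 minutes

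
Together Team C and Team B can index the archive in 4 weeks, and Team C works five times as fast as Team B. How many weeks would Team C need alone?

Let Team B's rate be r; then Team C's rate is 5r, so together (5 + 1)r = 6r = 1/4.
Thus r = 1/24 per week.
Team B alone: 24 weeks; Team C alone: 24/5 weeks.

24/5 weeks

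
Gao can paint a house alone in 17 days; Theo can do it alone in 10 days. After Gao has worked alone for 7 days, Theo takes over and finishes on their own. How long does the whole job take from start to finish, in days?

219/17 days

In 7 days Gao does 7/17 of the job, leaving 10/17.
Theo works at 1/10 per day, so finishing takes 10/17 ÷ 1/10 = 100/17 days.
Total time = 7 + 100/17 = 219/17 days.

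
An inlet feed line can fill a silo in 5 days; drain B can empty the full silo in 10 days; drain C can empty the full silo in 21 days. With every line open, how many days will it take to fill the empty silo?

210/11 days

Net rate = 1/5 − 1/10 − 1/21 = (42 − 21 − 10)/210 = 11/210 per day.
Filling time = 1 ÷ (11/210) = 210/11 days.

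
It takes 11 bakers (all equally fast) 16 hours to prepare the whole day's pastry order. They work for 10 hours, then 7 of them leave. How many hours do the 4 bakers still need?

One baker does 1/176 of the job per hour.
After 10 hours with 11 bakers, 5/8 is done (3/8 left).
With 4 bakers the rate is 4/176 = 1/44, so the rest takes 3/8 ÷ 1/44 = 33/2 hours.

33/2 hours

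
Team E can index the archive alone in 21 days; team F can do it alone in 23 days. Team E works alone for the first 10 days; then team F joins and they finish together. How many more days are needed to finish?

In 10 days team E does 10/21 of the job, leaving 11/21.
Team E and team F together work at 44/483 per day, so finishing takes 11/21 ÷ 44/483 = 23/4 days.

23/4 days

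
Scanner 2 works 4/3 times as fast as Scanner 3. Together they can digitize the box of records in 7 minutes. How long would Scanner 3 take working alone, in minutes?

Let Scanner 3's rate be r; then Scanner 2's rate is (4/3)r, so together (4/3 + 1)r = (7/3)r = 1/7.
Thus r = 3/49 per minute.
Scanner 3 alone: 49/3 minutes; Scanner 2 alone: 49/4 minutes.

49/3 minutes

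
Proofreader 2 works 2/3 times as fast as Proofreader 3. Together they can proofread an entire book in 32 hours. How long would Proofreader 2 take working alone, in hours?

80 hours

Let Proofreader 3's rate be r; then Proofreader 2's rate is (2/3)r, so together (2/3 + 1)r = (5/3)r = 1/32.
Thus r = 3/160 per hour.
Proofreader 3 alone: 160/3 hours; Proofreader 2 alone: 80 hours.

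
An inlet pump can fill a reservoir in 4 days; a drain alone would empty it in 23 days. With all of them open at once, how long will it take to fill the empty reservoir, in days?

Net rate = 1/4 − 1/23 = (23 − 4)/92 = 19/92 per day.
Filling time = 1 ÷ (19/92) = 92/19 days.

92/19 days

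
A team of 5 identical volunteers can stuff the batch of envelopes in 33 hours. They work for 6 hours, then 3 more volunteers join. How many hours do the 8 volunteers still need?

One volunteer does 1/165 of the job per hour.
After 6 hours with 5 volunteers, 2/11 is done (9/11 left).
With 8 volunteers the rate is 8/165, so the rest takes 9/11 ÷ 8/165 = 135/8 hours.

135/8 hours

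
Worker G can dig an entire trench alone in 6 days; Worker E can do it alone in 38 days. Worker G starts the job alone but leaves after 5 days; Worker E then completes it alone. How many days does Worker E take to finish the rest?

In 5 days Worker G does 5/6 of the job, leaving 1/6.
Worker E works at 1/38 per day, so finishing takes 1/6 ÷ 1/38 = 19/3 days.

19/3 days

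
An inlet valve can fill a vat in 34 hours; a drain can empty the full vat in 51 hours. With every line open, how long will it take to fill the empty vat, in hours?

Net rate = 1/34 − 1/51 = (3 − 2)/102 = 1/102 per hour.
Filling time = 1 ÷ (1/102) = 102 hours.

102 hours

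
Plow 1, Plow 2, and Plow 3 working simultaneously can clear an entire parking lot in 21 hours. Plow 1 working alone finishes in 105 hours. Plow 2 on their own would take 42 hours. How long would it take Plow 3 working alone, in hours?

70 hours

Combined rate is 1/21 per hour.
Known contribution: 1/105 + 1/42 = (2 + 5)/210 = 7/210 = 1/30 per hour.
So Plow 3's rate is 1/21 − 1/30 = 1/70, meaning 70 hours alone.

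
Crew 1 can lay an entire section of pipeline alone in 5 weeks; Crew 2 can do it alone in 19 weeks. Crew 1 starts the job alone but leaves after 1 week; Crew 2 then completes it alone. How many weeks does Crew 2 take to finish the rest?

76/5 weeks

In 1 week Crew 1 does 1/5 of the job, leaving 4/5.
Crew 2 works at 1/19 per week, so finishing takes 4/5 ÷ 1/19 = 76/5 weeks.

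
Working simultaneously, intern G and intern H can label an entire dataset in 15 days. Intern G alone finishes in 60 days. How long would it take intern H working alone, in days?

Combined rate is 1/15 per day.
Known contribution: 1/60 per day.
So intern H's rate is 1/15 − 1/60 = 1/20, meaning 20 days alone.

20 days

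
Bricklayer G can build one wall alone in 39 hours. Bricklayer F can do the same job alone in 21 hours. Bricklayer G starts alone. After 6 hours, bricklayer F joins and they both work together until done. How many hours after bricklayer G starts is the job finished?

351/20 hours

In the first 6 hours bricklayer G alone does 6/39 = 2/13 of the job, leaving 11/13.
Once everyone is working, combined rate: 1/39 + 1/21 = (7 + 13)/273 = 20/273 per hour.
Remaining 11/13 at 20/273 per hour takes 231/20 hours.
Total from the start = 6 + 231/20 = 351/20 hours.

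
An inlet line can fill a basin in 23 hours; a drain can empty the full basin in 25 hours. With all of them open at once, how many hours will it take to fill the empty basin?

575/2 hours

Net rate = 1/23 − 1/25 = (25 − 23)/575 = 2/575 per hour.
Filling time = 1 ÷ (2/575) = 575/2 hours.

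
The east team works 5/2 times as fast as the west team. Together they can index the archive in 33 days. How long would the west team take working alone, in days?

231/2 days

Let the west team's rate be r; then the east team's rate is (5/2)r, so together (5/2 + 1)r = (7/2)r = 1/33.
Thus r = 2/231 per day.
The west team alone: 231/2 days; the east team alone: 231/5 days.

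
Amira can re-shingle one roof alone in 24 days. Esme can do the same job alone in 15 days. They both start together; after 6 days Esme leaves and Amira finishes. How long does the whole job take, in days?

In the first 6 days the combined rate is 13/120, so 13/20 of the job is done, leaving 7/20.
After Esme leaves the rate is 1/24 per day; the remaining 7/20 takes 42/5 days.
Total = 6 + 42/5 = 72/5 days.

72/5 days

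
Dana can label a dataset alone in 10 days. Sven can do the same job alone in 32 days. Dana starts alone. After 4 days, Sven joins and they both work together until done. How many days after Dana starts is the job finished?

60/7 days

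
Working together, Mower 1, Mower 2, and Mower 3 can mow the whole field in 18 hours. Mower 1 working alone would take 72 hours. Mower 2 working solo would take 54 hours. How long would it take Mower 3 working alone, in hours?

Combined rate is 1/18 per hour.
Known contribution: 1/72 + 1/54 = (3 + 4)/216 = 7/216 per hour.
So Mower 3's rate is 1/18 − 7/216 = 5/216, meaning 216/5 hours alone.

216/5 hours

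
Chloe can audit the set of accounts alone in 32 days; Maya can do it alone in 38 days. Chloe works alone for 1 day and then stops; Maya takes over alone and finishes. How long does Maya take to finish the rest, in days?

589/16 days

In 1 day Chloe does 1/32 of the job, leaving 31/32.
Maya works at 1/38 per day, so finishing takes 31/32 ÷ 1/38 = 589/16 days.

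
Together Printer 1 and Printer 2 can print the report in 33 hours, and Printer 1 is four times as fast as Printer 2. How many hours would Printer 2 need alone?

165 hours

Let Printer 2's rate be r; then Printer 1's rate is 4r, so together (4 + 1)r = 5r = 1/33.
Thus r = 1/165 per hour.
Printer 2 alone: 165 hours; Printer 1 alone: 165/4 hours.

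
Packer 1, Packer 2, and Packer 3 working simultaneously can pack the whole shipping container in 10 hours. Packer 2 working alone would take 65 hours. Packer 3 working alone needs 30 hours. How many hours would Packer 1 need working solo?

Combined rate is 1/10 per hour.
Known contribution: 1/65 + 1/30 = (6 + 13)/390 = 19/390 per hour.
So Packer 1's rate is 1/10 − 19/390 = 2/39, meaning 39/2 hours alone.

39/2 hours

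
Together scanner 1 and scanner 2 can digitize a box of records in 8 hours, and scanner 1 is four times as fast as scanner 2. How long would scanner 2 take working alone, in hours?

Let scanner 2's rate be r; then scanner 1's rate is 4r, so together (4 + 1)r = 5r = 1/8.
Thus r = 1/40 per hour.
Scanner 2 alone: 40 hours; scanner 1 alone: 10 hours.

40 hours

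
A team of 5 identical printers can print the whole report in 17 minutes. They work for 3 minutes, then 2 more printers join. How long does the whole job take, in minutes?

13 minutes

One printer does 1/85 of the job per minute.
After 3 minutes with 5 printers, 3/17 is done (14/17 left).
With 7 printers the rate is 7/85, so the rest takes 14/17 ÷ 7/85 = 10 minutes.
Total = 3 + 10 = 13 minutes.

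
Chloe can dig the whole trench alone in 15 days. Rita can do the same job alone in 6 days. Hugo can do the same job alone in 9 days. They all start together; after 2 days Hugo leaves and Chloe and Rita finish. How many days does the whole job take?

10/3 days

In the first 2 days the combined rate is 31/90, so 31/45 of the job is done, leaving 14/45.
After Hugo leaves the rate is 7/30 per day; the remaining 14/45 takes 4/3 days.
Total = 2 + 4/3 = 10/3 days.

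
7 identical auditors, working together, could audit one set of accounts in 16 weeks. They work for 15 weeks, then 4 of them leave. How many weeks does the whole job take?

One auditor does 1/112 of the job per week.
After 15 weeks with 7 auditors, 15/16 is done (1/16 left).
With 3 auditors the rate is 3/112, so the rest takes 1/16 ÷ 3/112 = 7/3 weeks.
Total = 15 + 7/3 = 52/3 weeks.

52/3 weeks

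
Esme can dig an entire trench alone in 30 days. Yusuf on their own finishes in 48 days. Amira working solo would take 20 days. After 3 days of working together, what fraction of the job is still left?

11/16

Combined rate: 1/30 + 1/48 + 1/20 = (8 + 5 + 12)/240 = 25/240 = 5/48 per day.
In 3 days they complete 3·5/48 = 5/16 of the job.
So 11/16 remains.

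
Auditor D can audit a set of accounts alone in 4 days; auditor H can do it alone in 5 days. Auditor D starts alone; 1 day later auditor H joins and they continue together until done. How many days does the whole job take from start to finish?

In 1 day auditor D does 1/4 of the job, leaving 3/4.
Auditor D and auditor H together work at 9/20 per day, so finishing takes 3/4 ÷ 9/20 = 5/3 days.
Total time = 1 + 5/3 = 8/3 days.

8/3 days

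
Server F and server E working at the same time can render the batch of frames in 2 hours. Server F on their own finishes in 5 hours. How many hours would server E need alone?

Combined rate is 1/2 per hour.
Known contribution: 1/5 per hour.
So server E's rate is 1/2 − 1/5 = 3/10, meaning 10/3 hours alone.

10/3 hours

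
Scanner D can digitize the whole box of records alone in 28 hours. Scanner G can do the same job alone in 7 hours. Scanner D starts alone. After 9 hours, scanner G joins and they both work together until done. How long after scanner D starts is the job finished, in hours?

64/5 hours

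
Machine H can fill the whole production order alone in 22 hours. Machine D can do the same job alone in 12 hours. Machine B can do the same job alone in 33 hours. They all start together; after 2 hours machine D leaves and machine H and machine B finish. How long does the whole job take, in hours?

In the first 2 hours the combined rate is 7/44, so 7/22 of the job is done, leaving 15/22.
After machine D leaves the rate is 5/66 per hour; the remaining 15/22 takes 9 hours.
Total = 2 + 9 = 11 hours.

11 hours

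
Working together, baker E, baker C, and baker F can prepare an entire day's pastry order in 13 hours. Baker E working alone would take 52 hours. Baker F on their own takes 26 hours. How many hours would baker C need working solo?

52 hours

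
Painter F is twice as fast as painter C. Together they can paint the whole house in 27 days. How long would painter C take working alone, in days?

81 days

Let painter C's rate be r; then painter F's rate is 2r, so together (2 + 1)r = 3r = 1/27.
Thus r = 1/81 per day.
Painter C alone: 81 days; painter F alone: 81/2 days.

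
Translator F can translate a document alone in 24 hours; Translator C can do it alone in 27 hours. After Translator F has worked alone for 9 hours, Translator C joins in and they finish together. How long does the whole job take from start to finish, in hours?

288/17 hours

In 9 hours Translator F does 9/24 = 3/8 of the job, leaving 5/8.
Translator F and Translator C together work at 17/216 per hour, so finishing takes 5/8 ÷ 17/216 = 135/17 hours.
Total time = 9 + 135/17 = 288/17 hours.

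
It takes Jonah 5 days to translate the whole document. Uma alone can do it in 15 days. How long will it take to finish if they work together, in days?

Combined rate: 1/5 + 1/15 = (3 + 1)/15 = 4/15 per day.
Time = 1 ÷ (4/15) = 15/4 days.

15/4 days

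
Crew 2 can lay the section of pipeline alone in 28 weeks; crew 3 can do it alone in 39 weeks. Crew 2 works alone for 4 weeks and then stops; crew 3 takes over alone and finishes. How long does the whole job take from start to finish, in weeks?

In 4 weeks crew 2 does 4/28 = 1/7 of the job, leaving 6/7.
Crew 3 works at 1/39 per week, so finishing takes 6/7 ÷ 1/39 = 234/7 weeks.
Total time = 4 + 234/7 = 262/7 weeks.

262/7 weeks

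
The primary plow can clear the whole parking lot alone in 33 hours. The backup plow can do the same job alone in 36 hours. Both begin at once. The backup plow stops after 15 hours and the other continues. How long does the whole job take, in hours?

In the first 15 hours the combined rate is 23/396, so 115/132 of the job is done, leaving 17/132.
After the backup plow leaves the rate is 1/33 per hour; the remaining 17/132 takes 17/4 hours.
Total = 15 + 17/4 = 77/4 hours.

77/4 hours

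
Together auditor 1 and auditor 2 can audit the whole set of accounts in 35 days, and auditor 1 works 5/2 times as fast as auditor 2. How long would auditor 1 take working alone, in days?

49 days

Let auditor 2's rate be r; then auditor 1's rate is (5/2)r, so together (5/2 + 1)r = (7/2)r = 1/35.
Thus r = 2/245 per day.
Auditor 2 alone: 245/2 days; auditor 1 alone: 49 days.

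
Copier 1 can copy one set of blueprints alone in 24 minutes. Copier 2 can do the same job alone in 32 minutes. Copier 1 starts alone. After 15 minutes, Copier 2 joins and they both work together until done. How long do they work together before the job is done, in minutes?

In the first 15 minutes Copier 1 alone does 15/24 = 5/8 of the job, leaving 3/8.
Once everyone is working, combined rate: 1/24 + 1/32 = (4 + 3)/96 = 7/96 per minute.
Remaining 3/8 at 7/96 per minute takes 36/7 minutes.

36/7 minutes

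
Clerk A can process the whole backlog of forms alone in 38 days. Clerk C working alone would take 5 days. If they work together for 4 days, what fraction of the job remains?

Combined rate: 1/38 + 1/5 = (5 + 38)/190 = 43/190 per day.
In 4 days they complete 4·43/190 = 86/95 of the job.
So 9/95 remains.

9/95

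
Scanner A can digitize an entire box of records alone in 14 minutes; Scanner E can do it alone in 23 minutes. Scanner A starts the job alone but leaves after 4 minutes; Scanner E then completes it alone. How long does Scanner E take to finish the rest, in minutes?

115/7 minutes

In 4 minutes Scanner A does 4/14 = 2/7 of the job, leaving 5/7.
Scanner E works at 1/23 per minute, so finishing takes 5/7 ÷ 1/23 = 115/7 minutes.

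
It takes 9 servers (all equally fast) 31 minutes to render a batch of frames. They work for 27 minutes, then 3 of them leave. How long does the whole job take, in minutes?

33 minutes

One server does 1/279 of the job per minute.
After 27 minutes with 9 servers, 27/31 is done (4/31 left).
With 6 servers the rate is 6/279 = 2/93, so the rest takes 4/31 ÷ 2/93 = 6 minutes.
Total = 27 + 6 = 33 minutes.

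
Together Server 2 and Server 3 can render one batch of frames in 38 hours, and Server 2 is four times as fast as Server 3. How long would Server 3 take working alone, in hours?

190 hours

Let Server 3's rate be r; then Server 2's rate is 4r, so together (4 + 1)r = 5r = 1/38.
Thus r = 1/190 per hour.
Server 3 alone: 190 hours; Server 2 alone: 95/2 hours.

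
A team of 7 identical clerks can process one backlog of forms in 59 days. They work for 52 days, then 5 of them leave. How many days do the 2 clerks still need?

49/2 days

One clerk does 1/413 of the job per day.
After 52 days with 7 clerks, 52/59 is done (7/59 left).
With 2 clerks the rate is 2/413, so the rest takes 7/59 ÷ 2/413 = 49/2 days.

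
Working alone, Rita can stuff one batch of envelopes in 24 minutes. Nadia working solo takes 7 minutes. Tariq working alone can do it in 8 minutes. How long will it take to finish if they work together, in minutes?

42/13 minutes

Combined rate: 1/24 + 1/7 + 1/8 = (7 + 24 + 21)/168 = 52/168 = 13/42 per minute.
Time = 1 ÷ (13/42) = 42/13 minutes.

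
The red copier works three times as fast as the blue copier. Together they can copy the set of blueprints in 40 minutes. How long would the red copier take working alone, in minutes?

Let the blue copier's rate be r; then the red copier's rate is 3r, so together (3 + 1)r = 4r = 1/40.
Thus r = 1/160 per minute.
The blue copier alone: 160 minutes; the red copier alone: 160/3 minutes.

160/3 minutes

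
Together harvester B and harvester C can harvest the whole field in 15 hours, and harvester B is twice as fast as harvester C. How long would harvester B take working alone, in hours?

Let harvester C's rate be r; then harvester B's rate is 2r, so together (2 + 1)r = 3r = 1/15.
Thus r = 1/45 per hour.
Harvester C alone: 45 hours; harvester B alone: 45/2 hours.

45/2 hours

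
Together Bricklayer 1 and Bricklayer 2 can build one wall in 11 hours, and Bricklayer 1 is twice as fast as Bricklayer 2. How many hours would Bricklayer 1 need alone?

33/2 hours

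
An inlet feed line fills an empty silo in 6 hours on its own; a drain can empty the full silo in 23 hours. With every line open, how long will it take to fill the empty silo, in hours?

Net rate = 1/6 − 1/23 = (23 − 6)/138 = 17/138 per hour.
Filling time = 1 ÷ (17/138) = 138/17 hours.

138/17 hours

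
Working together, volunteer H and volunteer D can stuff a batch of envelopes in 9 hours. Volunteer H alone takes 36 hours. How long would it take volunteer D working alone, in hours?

Combined rate is 1/9 per hour.
Known contribution: 1/36 per hour.
So volunteer D's rate is 1/9 − 1/36 = 1/12, meaning 12 hours alone.

12 hours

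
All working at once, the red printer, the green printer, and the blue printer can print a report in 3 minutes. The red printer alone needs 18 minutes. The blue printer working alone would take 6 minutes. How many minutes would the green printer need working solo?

Combined rate is 1/3 per minute.
Known contribution: 1/18 + 1/6 = (1 + 3)/18 = 4/18 = 2/9 per minute.
So the green printer's rate is 1/3 − 2/9 = 1/9, meaning 9 minutes alone.

9 minutes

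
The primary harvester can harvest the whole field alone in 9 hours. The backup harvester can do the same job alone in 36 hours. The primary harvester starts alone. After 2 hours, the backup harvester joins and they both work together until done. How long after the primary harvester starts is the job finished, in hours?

38/5 hours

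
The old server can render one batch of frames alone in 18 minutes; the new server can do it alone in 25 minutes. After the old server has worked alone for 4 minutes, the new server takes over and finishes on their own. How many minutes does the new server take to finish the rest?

175/9 minutes

In 4 minutes the old server does 4/18 = 2/9 of the job, leaving 7/9.
The new server works at 1/25 per minute, so finishing takes 7/9 ÷ 1/25 = 175/9 minutes.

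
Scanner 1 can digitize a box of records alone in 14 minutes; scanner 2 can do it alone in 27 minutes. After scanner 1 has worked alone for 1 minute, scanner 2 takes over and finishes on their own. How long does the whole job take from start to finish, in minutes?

In 1 minute scanner 1 does 1/14 of the job, leaving 13/14.
Scanner 2 works at 1/27 per minute, so finishing takes 13/14 ÷ 1/27 = 351/14 minutes.
Total time = 1 + 351/14 = 365/14 minutes.

365/14 minutes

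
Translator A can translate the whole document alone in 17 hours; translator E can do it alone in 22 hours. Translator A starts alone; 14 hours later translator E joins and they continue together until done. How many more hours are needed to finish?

In 14 hours translator A does 14/17 of the job, leaving 3/17.
Translator A and translator E together work at 39/374 per hour, so finishing takes 3/17 ÷ 39/374 = 22/13 hours.

22/13 hours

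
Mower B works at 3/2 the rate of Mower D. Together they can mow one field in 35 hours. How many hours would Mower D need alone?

175/2 hours

Let Mower D's rate be r; then Mower B's rate is (3/2)r, so together (3/2 + 1)r = (5/2)r = 1/35.
Thus r = 2/175 per hour.
Mower D alone: 175/2 hours; Mower B alone: 175/3 hours.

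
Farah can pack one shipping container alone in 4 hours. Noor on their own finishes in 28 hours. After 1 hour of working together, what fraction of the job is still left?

5/7

Combined rate: 1/4 + 1/28 = (7 + 1)/28 = 8/28 = 2/7 per hour.
In 1 hour they complete 1·2/7 = 2/7 of the job.
So 5/7 remains.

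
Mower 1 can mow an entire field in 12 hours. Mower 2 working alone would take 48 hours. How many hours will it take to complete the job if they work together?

With two workers the combined time is the product over the sum: 12·48/(12+48) = 576/60 = 48/5 hours.

48/5 hours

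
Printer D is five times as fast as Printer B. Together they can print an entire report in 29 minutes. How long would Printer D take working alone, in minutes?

Let Printer B's rate be r; then Printer D's rate is 5r, so together (5 + 1)r = 6r = 1/29.
Thus r = 1/174 per minute.
Printer B alone: 174 minutes; Printer D alone: 174/5 minutes.

174/5 minutes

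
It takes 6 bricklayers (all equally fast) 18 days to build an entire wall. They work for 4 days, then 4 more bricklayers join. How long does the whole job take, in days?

62/5 days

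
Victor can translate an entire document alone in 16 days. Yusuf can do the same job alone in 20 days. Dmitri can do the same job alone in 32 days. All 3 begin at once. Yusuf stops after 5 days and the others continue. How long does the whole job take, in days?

In the first 5 days the combined rate is 23/160, so 23/32 of the job is done, leaving 9/32.
After Yusuf leaves the rate is 3/32 per day; the remaining 9/32 takes 3 days.
Total = 5 + 3 = 8 days.

8 days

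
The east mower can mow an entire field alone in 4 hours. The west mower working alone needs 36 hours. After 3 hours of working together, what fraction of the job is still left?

Combined rate: 1/4 + 1/36 = (9 + 1)/36 = 10/36 = 5/18 per hour.
In 3 hours they complete 3·5/18 = 5/6 of the job.
So 1/6 remains.

1/6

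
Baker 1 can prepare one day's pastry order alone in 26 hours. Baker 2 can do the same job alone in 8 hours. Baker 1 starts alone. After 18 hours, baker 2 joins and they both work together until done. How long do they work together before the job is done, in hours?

In the first 18 hours baker 1 alone does 18/26 = 9/13 of the job, leaving 4/13.
Once everyone is working, combined rate: 1/26 + 1/8 = (4 + 13)/104 = 17/104 per hour.
Remaining 4/13 at 17/104 per hour takes 32/17 hours.

32/17 hours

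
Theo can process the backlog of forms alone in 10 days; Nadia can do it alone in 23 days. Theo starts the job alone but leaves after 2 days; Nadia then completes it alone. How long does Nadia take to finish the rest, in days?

In 2 days Theo does 2/10 = 1/5 of the job, leaving 4/5.
Nadia works at 1/23 per day, so finishing takes 4/5 ÷ 1/23 = 92/5 days.

92/5 days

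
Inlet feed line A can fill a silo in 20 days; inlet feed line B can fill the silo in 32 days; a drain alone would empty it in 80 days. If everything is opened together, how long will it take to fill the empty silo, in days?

160/11 days

Net rate = 1/20 + 1/32 − 1/80 = (8 + 5 − 2)/160 = 11/160 per day.
Filling time = 1 ÷ (11/160) = 160/11 days.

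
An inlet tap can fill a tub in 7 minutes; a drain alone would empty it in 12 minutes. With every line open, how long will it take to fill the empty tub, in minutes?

84/5 minutes

Net rate = 1/7 − 1/12 = (12 − 7)/84 = 5/84 per minute.
Filling time = 1 ÷ (5/84) = 84/5 minutes.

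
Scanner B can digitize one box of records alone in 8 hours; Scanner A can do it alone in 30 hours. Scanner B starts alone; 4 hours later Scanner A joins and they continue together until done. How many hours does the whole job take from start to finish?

136/19 hours

In 4 hours Scanner B does 4/8 = 1/2 of the job, leaving 1/2.
Scanner B and Scanner A together work at 19/120 per hour, so finishing takes 1/2 ÷ 19/120 = 60/19 hours.
Total time = 4 + 60/19 = 136/19 hours.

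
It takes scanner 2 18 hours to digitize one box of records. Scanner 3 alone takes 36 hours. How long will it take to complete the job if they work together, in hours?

12 hours

Combined rate: 1/18 + 1/36 = (2 + 1)/36 = 3/36 = 1/12 per hour.
Time = 1 ÷ (1/12) = 12 hours.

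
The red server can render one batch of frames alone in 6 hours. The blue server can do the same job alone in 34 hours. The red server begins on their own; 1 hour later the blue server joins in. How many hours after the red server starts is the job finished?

21/4 hours

In the first 1 hour the red server alone does 1/6 of the job, leaving 5/6.
Once everyone is working, combined rate: 1/6 + 1/34 = (17 + 3)/102 = 20/102 = 10/51 per hour.
Remaining 5/6 at 10/51 per hour takes 17/4 hours.
Total from the start = 1 + 17/4 = 21/4 hours.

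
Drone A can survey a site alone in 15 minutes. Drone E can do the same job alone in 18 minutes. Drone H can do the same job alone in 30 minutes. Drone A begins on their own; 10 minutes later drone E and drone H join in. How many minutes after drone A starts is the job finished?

In the first 10 minutes drone A alone does 10/15 = 2/3 of the job, leaving 1/3.
Once everyone is working, combined rate: 1/15 + 1/18 + 1/30 = (6 + 5 + 3)/90 = 14/90 = 7/45 per minute.
Remaining 1/3 at 7/45 per minute takes 15/7 minutes.
Total from the start = 10 + 15/7 = 85/7 minutes.

85/7 minutes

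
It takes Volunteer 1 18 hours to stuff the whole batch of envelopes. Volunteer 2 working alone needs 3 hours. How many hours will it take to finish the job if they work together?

18/7 hours

Combined rate: 1/18 + 1/3 = (1 + 6)/18 = 7/18 per hour.
Time = 1 ÷ (7/18) = 18/7 hours.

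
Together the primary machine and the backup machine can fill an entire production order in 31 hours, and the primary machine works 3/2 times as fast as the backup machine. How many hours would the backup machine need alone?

155/2 hours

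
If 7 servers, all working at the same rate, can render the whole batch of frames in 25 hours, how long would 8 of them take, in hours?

175/8 hours

Total work is 7·25 = 175 server-hours.
With 8 servers: 175/8 hours.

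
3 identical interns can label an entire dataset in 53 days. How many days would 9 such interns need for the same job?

Total work is 3·53 = 159 intern-days.
With 9 interns: 159/9 = 53/3 days.

53/3 days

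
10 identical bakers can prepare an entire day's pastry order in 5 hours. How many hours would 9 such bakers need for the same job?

Total work is 10·5 = 50 baker-hours.
With 9 bakers: 50/9 hours.

50/9 hours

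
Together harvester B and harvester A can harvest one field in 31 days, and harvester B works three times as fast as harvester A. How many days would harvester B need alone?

124/3 days

Let harvester A's rate be r; then harvester B's rate is 3r, so together (3 + 1)r = 4r = 1/31.
Thus r = 1/124 per day.
Harvester A alone: 124 days; harvester B alone: 124/3 days.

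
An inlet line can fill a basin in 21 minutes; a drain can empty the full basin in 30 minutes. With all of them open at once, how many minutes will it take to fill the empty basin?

70 minutes

Net rate = 1/21 − 1/30 = (10 − 7)/210 = 3/210 = 1/70 per minute.
Filling time = 1 ÷ (1/70) = 70 minutes.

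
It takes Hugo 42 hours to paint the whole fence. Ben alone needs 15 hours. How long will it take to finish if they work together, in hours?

Combined rate: 1/42 + 1/15 = (5 + 14)/210 = 19/210 per hour.
Time = 1 ÷ (19/210) = 210/19 hours.

210/19 hours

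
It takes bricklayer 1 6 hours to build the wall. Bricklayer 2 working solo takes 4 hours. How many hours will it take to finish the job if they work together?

12/5 hours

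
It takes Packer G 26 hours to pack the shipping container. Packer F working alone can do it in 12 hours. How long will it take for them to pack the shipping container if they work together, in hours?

156/19 hours

Combined rate: 1/26 + 1/12 = (6 + 13)/156 = 19/156 per hour.
Time = 1 ÷ (19/156) = 156/19 hours.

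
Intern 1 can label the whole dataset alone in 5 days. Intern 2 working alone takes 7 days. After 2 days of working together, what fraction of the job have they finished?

Combined rate: 1/5 + 1/7 = (7 + 5)/35 = 12/35 per day.
In 2 days they complete 2·12/35 = 24/35 of the job.

24/35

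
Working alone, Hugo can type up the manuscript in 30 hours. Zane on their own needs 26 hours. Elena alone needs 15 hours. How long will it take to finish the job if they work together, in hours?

65/9 hours

Combined rate: 1/30 + 1/26 + 1/15 = (13 + 15 + 26)/390 = 54/390 = 9/65 per hour.
Time = 1 ÷ (9/65) = 65/9 hours.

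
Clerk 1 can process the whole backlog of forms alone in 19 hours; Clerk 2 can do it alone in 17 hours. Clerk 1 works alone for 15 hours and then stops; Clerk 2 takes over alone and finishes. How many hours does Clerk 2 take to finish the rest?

In 15 hours Clerk 1 does 15/19 of the job, leaving 4/19.
Clerk 2 works at 1/17 per hour, so finishing takes 4/19 ÷ 1/17 = 68/19 hours.

68/19 hours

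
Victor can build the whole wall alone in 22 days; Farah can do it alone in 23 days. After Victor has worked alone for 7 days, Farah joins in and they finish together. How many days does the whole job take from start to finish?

44/3 days

In 7 days Victor does 7/22 of the job, leaving 15/22.
Victor and Farah together work at 45/506 per day, so finishing takes 15/22 ÷ 45/506 = 23/3 days.
Total time = 7 + 23/3 = 44/3 days.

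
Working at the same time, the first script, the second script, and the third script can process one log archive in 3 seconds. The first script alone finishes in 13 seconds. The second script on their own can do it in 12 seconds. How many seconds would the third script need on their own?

Combined rate is 1/3 per second.
Known contribution: 1/13 + 1/12 = (12 + 13)/156 = 25/156 per second.
So the third script's rate is 1/3 − 25/156 = 9/52, meaning 52/9 seconds alone.

52/9 seconds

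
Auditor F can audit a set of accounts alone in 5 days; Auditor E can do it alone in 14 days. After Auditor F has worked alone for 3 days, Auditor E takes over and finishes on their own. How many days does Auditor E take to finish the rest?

28/5 days

In 3 days Auditor F does 3/5 of the job, leaving 2/5.
Auditor E works at 1/14 per day, so finishing takes 2/5 ÷ 1/14 = 28/5 days.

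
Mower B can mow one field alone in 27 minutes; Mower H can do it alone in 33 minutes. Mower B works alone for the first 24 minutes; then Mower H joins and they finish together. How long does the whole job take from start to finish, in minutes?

513/20 minutes

In 24 minutes Mower B does 24/27 = 8/9 of the job, leaving 1/9.
Mower B and Mower H together work at 20/297 per minute, so finishing takes 1/9 ÷ 20/297 = 33/20 minutes.
Total time = 24 + 33/20 = 513/20 minutes.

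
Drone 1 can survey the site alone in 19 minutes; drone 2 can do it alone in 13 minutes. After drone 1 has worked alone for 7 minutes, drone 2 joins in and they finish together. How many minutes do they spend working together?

In 7 minutes drone 1 does 7/19 of the job, leaving 12/19.
Drone 1 and drone 2 together work at 32/247 per minute, so finishing takes 12/19 ÷ 32/247 = 39/8 minutes.

39/8 minutes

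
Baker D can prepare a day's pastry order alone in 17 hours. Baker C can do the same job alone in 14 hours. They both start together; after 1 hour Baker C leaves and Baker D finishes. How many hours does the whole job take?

221/14 hours

In the first 1 hour the combined rate is 31/238, so 31/238 of the job is done, leaving 207/238.
After Baker C leaves the rate is 1/17 per hour; the remaining 207/238 takes 207/14 hours.
Total = 1 + 207/14 = 221/14 hours.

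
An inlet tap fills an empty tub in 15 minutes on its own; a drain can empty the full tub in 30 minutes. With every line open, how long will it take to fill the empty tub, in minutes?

Net rate = 1/15 − 1/30 = (2 − 1)/30 = 1/30 per minute.
Filling time = 1 ÷ (1/30) = 30 minutes.

30 minutes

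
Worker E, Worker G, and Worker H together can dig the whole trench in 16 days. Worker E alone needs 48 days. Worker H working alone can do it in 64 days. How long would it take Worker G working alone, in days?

Combined rate is 1/16 per day.
Known contribution: 1/48 + 1/64 = (4 + 3)/192 = 7/192 per day.
So Worker G's rate is 1/16 − 7/192 = 5/192, meaning 192/5 days alone.

192/5 days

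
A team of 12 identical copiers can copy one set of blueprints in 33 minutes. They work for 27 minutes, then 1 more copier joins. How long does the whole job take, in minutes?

One copier does 1/396 of the job per minute.
After 27 minutes with 12 copiers, 9/11 is done (2/11 left).
With 13 copiers the rate is 13/396, so the rest takes 2/11 ÷ 13/396 = 72/13 minutes.
Total = 27 + 72/13 = 423/13 minutes.

423/13 minutes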